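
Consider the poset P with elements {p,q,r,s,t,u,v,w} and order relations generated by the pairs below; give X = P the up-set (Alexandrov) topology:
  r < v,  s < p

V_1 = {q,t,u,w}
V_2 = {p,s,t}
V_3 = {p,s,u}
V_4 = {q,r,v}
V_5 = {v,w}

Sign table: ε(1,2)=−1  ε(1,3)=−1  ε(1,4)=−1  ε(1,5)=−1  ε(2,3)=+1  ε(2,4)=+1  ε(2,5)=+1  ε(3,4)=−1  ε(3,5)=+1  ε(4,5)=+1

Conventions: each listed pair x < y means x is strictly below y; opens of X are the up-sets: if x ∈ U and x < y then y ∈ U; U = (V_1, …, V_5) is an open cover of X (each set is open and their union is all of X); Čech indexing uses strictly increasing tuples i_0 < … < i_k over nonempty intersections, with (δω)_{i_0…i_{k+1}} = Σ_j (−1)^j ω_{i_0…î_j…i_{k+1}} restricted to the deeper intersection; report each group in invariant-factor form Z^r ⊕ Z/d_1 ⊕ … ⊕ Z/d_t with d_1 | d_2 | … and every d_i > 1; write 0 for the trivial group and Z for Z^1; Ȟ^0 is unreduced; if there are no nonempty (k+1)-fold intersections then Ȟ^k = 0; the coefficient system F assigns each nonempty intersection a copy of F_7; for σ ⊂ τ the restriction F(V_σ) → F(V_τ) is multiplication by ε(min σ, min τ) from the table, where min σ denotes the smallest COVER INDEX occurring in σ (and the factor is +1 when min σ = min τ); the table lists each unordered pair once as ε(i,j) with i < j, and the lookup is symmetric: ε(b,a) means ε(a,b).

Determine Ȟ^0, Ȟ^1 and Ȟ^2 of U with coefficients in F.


Ȟ^0(U;F) ≅ Z/7,  Ȟ^1(U;F) ≅ Z/7 ⊕ Z/7,  Ȟ^2(U;F) ≅ 0

nerve of the cover:
  V12={t} V13={u} V14={q} V15={w} V23={p,s} V45={v}
C dims 5,6; δ0: rk_F7 4
Ȟ^0 = (5 − 4) − 0 = 1, so Ȟ^0 ≅ Z/7
Ȟ^1 = (6 − 0) − 4 = 2, so Ȟ^1 ≅ Z/7 ⊕ Z/7
Ȟ^2 = (0 − 0) − 0 = 0, so Ȟ^2 ≅ 0


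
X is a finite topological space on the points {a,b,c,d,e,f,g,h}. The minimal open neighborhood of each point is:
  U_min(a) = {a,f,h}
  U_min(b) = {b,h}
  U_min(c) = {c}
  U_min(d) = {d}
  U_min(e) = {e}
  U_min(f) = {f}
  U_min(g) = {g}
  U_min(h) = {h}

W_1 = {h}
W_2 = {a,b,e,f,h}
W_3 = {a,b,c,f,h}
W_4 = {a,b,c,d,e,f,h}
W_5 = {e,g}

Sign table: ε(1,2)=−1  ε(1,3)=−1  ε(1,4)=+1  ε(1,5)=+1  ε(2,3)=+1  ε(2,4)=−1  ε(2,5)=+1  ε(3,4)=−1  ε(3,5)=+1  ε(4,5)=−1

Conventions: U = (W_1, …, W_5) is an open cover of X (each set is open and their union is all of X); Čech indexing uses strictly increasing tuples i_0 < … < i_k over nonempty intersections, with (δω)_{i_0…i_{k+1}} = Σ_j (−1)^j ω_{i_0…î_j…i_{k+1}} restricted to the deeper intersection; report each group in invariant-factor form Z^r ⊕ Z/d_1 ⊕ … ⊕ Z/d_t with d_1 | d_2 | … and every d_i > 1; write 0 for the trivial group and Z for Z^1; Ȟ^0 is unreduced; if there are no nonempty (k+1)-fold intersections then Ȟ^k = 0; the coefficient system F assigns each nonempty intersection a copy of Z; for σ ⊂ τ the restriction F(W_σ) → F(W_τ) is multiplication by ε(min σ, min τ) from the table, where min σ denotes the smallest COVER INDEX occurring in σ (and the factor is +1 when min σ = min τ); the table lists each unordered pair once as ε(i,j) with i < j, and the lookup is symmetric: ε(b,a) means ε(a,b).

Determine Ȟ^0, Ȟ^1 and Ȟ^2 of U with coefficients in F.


Ȟ^0 ≅ Z, Ȟ^1 ≅ 0, Ȟ^2 ≅ 0

cover nerve:
  W12={h} W13={h} W14={h} W23={a,b,f,h} W24={a,b,e,f,h} W25={e} W34={a,b,c,f,h} W45={e}
  W123={h} W124={h} W134={h} W234={a,b,f,h} W245={e}
  W1234={h}
C dims 5,8,5,1; δ0: rk 4, SNF 1^4; δ1: rk 4, SNF 1^4; δ2: rk 1, SNF 1^1
Ȟ^0: (5−4)−0=1 ⇒ Z
Ȟ^1: (8−4)−4=0 ⇒ 0
Ȟ^2: (5−1)−4=0 ⇒ 0


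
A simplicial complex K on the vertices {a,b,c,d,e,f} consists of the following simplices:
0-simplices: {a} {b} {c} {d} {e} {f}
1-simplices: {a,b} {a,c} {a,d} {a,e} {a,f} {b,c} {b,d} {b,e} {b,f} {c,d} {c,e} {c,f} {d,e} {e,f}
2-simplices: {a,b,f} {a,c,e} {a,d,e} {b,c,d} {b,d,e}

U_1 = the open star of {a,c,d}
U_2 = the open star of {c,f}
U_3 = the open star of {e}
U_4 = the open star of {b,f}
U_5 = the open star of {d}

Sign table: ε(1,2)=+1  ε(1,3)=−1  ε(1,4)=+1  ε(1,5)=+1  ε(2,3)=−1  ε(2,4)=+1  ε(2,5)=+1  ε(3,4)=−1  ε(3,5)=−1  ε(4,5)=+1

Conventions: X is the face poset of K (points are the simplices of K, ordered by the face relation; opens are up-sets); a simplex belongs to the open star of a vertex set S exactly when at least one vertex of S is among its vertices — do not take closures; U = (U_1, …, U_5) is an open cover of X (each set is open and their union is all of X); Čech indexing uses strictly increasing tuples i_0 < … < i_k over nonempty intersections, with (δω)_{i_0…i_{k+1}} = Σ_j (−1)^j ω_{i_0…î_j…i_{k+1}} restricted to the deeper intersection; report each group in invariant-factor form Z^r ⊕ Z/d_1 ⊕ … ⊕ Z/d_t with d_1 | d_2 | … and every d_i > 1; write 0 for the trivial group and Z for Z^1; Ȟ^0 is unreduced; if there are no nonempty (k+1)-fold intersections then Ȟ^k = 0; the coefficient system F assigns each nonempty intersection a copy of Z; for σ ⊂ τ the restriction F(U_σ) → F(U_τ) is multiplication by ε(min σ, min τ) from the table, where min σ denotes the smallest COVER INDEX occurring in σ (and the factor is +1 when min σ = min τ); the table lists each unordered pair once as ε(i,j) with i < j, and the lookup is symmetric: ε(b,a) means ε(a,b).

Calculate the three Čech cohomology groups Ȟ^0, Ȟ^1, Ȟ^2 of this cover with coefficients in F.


Ȟ^0(U;F) ≅ Z, Ȟ^1(U;F) ≅ 0, Ȟ^2(U;F) ≅ Z

nonempty overlaps:
  U1={{a},{c},{d},{a,b},{a,c},{a,d},{a,e},{a,f},{b,c},{b,d},{c,d},{c,e},{c,f},{d,e},{a,b,f},{a,c,e},{a,d,e},{b,c,d},{b,d,e}} U2={{c},{f},{a,c},{a,f},{b,c},{b,f},{c,d},{c,e},{c,f},{e,f},{a,b,f},{a,c,e},{b,c,d}} U3={{e},{a,e},{b,e},{c,e},{d,e},{e,f},{a,c,e},{a,d,e},{b,d,e}} U4={{b},{f},{a,b},{a,f},{b,c},{b,d},{b,e},{b,f},{c,f},{e,f},{a,b,f},{b,c,d},{b,d,e}} U5={{d},{a,d},{b,d},{c,d},{d,e},{a,d,e},{b,c,d},{b,d,e}}
  U12={{c},{a,c},{a,f},{b,c},{c,d},{c,e},{c,f},{a,b,f},{a,c,e},{b,c,d}} U13={{a,e},{c,e},{d,e},{a,c,e},{a,d,e},{b,d,e}} U14={{a,b},{a,f},{b,c},{b,d},{c,f},{a,b,f},{b,c,d},{b,d,e}} U15={{d},{a,d},{b,d},{c,d},{d,e},{a,d,e},{b,c,d},{b,d,e}} U23={{c,e},{e,f},{a,c,e}} U24={{f},{a,f},{b,c},{b,f},{c,f},{e,f},{a,b,f},{b,c,d}} U25={{c,d},{b,c,d}} U34={{b,e},{e,f},{b,d,e}} U35={{d,e},{a,d,e},{b,d,e}} U45={{b,d},{b,c,d},{b,d,e}}
  U123={{c,e},{a,c,e}} U124={{a,f},{b,c},{c,f},{a,b,f},{b,c,d}} U125={{c,d},{b,c,d}} U134={{b,d,e}} U135={{d,e},{a,d,e},{b,d,e}} U145={{b,d},{b,c,d},{b,d,e}} U234={{e,f}} U245={{b,c,d}} U345={{b,d,e}}
  U1245={{b,c,d}} U1345={{b,d,e}}
C dims 5,10,9,2; δ0: rk 4, SNF 1^4; δ1: rk 6, SNF 1^6; δ2: rk 2, SNF 1^2
degree 0: 5−4−0 = 1 → Ȟ^0 ≅ Z
degree 1: 10−6−4 = 0 → Ȟ^1 ≅ 0
degree 2: 9−2−6 = 1 → Ȟ^2 ≅ Z


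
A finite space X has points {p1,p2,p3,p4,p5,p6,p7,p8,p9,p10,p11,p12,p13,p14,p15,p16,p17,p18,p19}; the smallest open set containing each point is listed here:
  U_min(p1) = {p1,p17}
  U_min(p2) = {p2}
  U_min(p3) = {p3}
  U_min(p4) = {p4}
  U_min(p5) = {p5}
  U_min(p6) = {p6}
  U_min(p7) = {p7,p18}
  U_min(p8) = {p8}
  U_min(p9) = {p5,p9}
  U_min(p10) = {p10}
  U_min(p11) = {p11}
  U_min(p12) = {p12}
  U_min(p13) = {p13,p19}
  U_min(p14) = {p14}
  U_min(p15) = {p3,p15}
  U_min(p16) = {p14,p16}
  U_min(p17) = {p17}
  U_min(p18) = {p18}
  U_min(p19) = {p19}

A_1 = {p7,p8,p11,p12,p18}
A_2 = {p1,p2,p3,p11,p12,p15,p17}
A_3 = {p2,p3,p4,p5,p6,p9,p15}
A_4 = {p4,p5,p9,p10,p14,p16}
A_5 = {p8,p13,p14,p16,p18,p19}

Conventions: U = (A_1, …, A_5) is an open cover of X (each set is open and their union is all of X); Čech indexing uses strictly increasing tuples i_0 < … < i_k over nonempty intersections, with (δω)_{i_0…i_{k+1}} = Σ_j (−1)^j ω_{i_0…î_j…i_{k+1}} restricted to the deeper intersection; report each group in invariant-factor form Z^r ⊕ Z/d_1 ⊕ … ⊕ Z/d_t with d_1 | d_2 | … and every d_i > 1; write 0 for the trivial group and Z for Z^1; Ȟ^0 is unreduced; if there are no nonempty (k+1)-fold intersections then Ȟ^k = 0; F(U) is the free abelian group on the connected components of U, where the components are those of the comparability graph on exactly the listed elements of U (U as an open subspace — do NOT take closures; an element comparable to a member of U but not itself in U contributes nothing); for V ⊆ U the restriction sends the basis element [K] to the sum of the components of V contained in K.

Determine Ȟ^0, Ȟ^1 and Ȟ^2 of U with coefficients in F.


Ȟ^0(U;F) ≅ Z^13,  Ȟ^1(U;F) ≅ 0,  Ȟ^2(U;F) ≅ 0

nerve simplices:
  A12={p11,p12} A15={p8,p18} A23={p2,p3,p15} A34={p4,p5,p9} A45={p14,p16}
components per intersection:
  A1: {p7,p18} {p8} {p11} {p12}
  A2: {p1,p17} {p2} {p3,p15} {p11} {p12}
  A3: {p2} {p3,p15} {p4} {p5,p9} {p6}
  A4: {p4} {p5,p9} {p10} {p14,p16}
  A5: {p8} {p13,p19} {p14,p16} {p18}
  A12: {p11} {p12}
  A15: {p8} {p18}
  A23: {p2} {p3,p15}
  A34: {p4} {p5,p9}
  A45: {p14,p16}
C dims 22,9; δ0: rk 9, SNF 1^9
degree 0: 22−9−0 = 13 → Ȟ^0 ≅ Z^13
degree 1: 9−0−9 = 0 → Ȟ^1 ≅ 0
degree 2: 0−0−0 = 0 → Ȟ^2 ≅ 0


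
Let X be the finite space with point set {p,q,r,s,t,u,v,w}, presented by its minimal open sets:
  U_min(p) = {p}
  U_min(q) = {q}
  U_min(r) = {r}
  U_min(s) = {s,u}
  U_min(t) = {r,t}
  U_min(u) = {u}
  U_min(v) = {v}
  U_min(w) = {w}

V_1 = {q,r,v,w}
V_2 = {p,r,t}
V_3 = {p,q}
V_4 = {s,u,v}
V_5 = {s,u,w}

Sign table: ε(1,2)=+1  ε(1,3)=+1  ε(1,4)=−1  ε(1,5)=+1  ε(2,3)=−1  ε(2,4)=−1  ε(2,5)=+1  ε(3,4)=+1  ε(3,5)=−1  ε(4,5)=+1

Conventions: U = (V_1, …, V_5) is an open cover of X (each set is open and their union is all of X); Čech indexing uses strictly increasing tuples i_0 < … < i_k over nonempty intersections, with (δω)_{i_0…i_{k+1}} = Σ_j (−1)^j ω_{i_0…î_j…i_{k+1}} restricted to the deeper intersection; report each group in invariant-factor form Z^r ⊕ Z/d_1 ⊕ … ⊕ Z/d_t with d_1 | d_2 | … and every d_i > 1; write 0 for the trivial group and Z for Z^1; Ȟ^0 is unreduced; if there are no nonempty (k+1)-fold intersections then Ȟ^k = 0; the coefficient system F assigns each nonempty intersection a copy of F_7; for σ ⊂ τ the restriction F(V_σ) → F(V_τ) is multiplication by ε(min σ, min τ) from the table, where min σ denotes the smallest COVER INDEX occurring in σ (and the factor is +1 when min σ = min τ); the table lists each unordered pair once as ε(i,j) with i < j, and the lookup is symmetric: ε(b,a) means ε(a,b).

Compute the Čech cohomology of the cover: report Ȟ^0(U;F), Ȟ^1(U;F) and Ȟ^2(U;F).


Ȟ^0 = 0,  Ȟ^1 = Z/7,  Ȟ^2 = 0

cover nerve:
  V12={r} V13={q} V14={v} V15={w} V23={p} V45={s,u}
C dims 5,6; δ0: rk_F7 5
Ȟ^0: (5−5)−0=0 ⇒ 0
Ȟ^1: (6−0)−5=1 ⇒ Z/7
Ȟ^2: (0−0)−0=0 ⇒ 0


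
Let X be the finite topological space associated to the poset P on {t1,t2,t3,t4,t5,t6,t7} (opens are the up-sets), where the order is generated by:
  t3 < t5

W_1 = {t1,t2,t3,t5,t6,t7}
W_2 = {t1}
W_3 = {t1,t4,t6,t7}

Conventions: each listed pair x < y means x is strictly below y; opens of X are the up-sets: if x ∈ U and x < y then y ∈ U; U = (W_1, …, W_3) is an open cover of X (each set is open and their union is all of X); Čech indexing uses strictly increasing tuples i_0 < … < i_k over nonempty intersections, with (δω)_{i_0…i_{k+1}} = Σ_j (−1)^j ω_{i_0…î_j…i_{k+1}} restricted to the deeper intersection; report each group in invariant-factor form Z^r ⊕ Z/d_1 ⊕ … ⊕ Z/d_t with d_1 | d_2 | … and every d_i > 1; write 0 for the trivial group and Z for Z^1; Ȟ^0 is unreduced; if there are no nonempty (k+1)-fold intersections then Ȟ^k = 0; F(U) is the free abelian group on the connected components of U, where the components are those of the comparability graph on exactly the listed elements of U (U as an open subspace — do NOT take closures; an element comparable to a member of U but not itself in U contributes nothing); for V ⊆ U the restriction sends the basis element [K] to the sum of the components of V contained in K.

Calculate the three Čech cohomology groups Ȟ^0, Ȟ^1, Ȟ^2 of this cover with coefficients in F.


Ȟ^0 ≅ Z^6; Ȟ^1 ≅ 0; Ȟ^2 ≅ 0

cover nerve:
  W12={t1} W13={t1,t6,t7} W23={t1}
  W123={t1}
components per intersection:
  W1: {t1} {t2} {t3,t5} {t6} {t7}
  W2: {t1}
  W3: {t1} {t4} {t6} {t7}
  W12: {t1}
  W13: {t1} {t6} {t7}
  W23: {t1}
  W123: {t1}
C dims 10,5,1; δ0: rk 4, SNF 1^4; δ1: rk 1, SNF 1^1
Ȟ^0: (10−4)−0=6 ⇒ Z^6
Ȟ^1: (5−1)−4=0 ⇒ 0
Ȟ^2: (1−0)−1=0 ⇒ 0


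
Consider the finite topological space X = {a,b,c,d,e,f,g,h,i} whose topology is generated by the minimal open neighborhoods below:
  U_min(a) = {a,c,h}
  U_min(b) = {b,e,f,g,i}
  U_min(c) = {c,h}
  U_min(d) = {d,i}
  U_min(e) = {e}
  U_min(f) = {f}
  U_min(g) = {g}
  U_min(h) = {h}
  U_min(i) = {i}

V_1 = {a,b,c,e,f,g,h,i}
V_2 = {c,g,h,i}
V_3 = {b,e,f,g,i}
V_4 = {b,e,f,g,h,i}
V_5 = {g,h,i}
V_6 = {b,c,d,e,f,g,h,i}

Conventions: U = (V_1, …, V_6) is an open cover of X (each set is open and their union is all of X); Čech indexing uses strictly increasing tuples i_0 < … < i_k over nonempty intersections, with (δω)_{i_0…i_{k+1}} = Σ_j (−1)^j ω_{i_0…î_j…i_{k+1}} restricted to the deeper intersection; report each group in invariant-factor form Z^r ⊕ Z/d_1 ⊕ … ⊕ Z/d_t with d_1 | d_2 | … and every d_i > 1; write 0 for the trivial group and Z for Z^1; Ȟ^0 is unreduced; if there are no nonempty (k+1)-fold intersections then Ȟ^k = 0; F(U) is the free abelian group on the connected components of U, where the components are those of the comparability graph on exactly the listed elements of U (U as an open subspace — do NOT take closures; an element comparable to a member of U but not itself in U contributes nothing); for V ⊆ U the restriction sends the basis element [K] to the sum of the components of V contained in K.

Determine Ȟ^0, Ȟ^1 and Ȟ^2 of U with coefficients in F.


Ȟ^0 ≅ Z^2, Ȟ^1 ≅ 0, Ȟ^2 ≅ 0

nerve of the cover:
  V12={c,g,h,i} V13={b,e,f,g,i} V14={b,e,f,g,h,i} V15={g,h,i} V16={b,c,e,f,g,h,i} V23={g,i} V24={g,h,i} V25={g,h,i} V26={c,g,h,i} V34={b,e,f,g,i} V35={g,i} V36={b,e,f,g,i} V45={g,h,i} V46={b,e,f,g,h,i} V56={g,h,i}
  V123={g,i} V124={g,h,i} V125={g,h,i} V126={c,g,h,i} V134={b,e,f,g,i} V135={g,i} V136={b,e,f,g,i} V145={g,h,i} V146={b,e,f,g,h,i} V156={g,h,i} V234={g,i} V235={g,i} V236={g,i} V245={g,h,i} V246={g,h,i} V256={g,h,i} V345={g,i} V346={b,e,f,g,i} V356={g,i} V456={g,h,i}
  V1234={g,i} V1235={g,i} V1236={g,i} V1245={g,h,i} V1246={g,h,i} V1256={g,h,i} V1345={g,i} V1346={b,e,f,g,i} V1356={g,i} V1456={g,h,i} V2345={g,i} V2346={g,i} V2356={g,i} V2456={g,h,i} V3456={g,i}
  V12345={g,i} V12346={g,i} V12356={g,i} V12456={g,h,i} V13456={g,i} V23456={g,i}
  V123456={g,i}
components per intersection:
  V1: {a,c,h} {b,e,f,g,i}
  V2: {c,h} {g} {i}
  V3: {b,e,f,g,i}
  V4: {b,e,f,g,i} {h}
  V5: {g} {h} {i}
  V6: {b,d,e,f,g,i} {c,h}
  V12: {c,h} {g} {i}
  V13: {b,e,f,g,i}
  V14: {b,e,f,g,i} {h}
  V15: {g} {h} {i}
  V16: {b,e,f,g,i} {c,h}
  V23: {g} {i}
  V24: {g} {h} {i}
  V25: {g} {h} {i}
  V26: {c,h} {g} {i}
  V34: {b,e,f,g,i}
  V35: {g} {i}
  V36: {b,e,f,g,i}
  V45: {g} {h} {i}
  V46: {b,e,f,g,i} {h}
  V56: {g} {h} {i}
  V123: {g} {i}
  V124: {g} {h} {i}
  V125: {g} {h} {i}
  V126: {c,h} {g} {i}
  V134: {b,e,f,g,i}
  V135: {g} {i}
  V136: {b,e,f,g,i}
  V145: {g} {h} {i}
  V146: {b,e,f,g,i} {h}
  V156: {g} {h} {i}
  V234: {g} {i}
  V235: {g} {i}
  V236: {g} {i}
  V245: {g} {h} {i}
  V246: {g} {h} {i}
  V256: {g} {h} {i}
  V345: {g} {i}
  V346: {b,e,f,g,i}
  V356: {g} {i}
  V456: {g} {h} {i}
  V1234: {g} {i}
  V1235: {g} {i}
  V1236: {g} {i}
  V1245: {g} {h} {i}
  V1246: {g} {h} {i}
  V1256: {g} {h} {i}
  V1345: {g} {i}
  V1346: {b,e,f,g,i}
  V1356: {g} {i}
  V1456: {g} {h} {i}
  V2345: {g} {i}
  V2346: {g} {i}
  V2356: {g} {i}
  V2456: {g} {h} {i}
  V3456: {g} {i}
  V12345: {g} {i}
  V12346: {g} {i}
  V12356: {g} {i}
  V12456: {g} {h} {i}
  V13456: {g} {i}
  V23456: {g} {i}
  V123456: {g} {i}
C dims 13,34,46,34; δ0: rk 11, SNF 1^11; δ1: rk 23, SNF 1^23; δ2: rk 23, SNF 1^23
Ȟ^0 = (13 − 11) − 0 = 2, so Ȟ^0 ≅ Z^2
Ȟ^1 = (34 − 23) − 11 = 0, so Ȟ^1 ≅ 0
Ȟ^2 = (46 − 23) − 23 = 0, so Ȟ^2 ≅ 0


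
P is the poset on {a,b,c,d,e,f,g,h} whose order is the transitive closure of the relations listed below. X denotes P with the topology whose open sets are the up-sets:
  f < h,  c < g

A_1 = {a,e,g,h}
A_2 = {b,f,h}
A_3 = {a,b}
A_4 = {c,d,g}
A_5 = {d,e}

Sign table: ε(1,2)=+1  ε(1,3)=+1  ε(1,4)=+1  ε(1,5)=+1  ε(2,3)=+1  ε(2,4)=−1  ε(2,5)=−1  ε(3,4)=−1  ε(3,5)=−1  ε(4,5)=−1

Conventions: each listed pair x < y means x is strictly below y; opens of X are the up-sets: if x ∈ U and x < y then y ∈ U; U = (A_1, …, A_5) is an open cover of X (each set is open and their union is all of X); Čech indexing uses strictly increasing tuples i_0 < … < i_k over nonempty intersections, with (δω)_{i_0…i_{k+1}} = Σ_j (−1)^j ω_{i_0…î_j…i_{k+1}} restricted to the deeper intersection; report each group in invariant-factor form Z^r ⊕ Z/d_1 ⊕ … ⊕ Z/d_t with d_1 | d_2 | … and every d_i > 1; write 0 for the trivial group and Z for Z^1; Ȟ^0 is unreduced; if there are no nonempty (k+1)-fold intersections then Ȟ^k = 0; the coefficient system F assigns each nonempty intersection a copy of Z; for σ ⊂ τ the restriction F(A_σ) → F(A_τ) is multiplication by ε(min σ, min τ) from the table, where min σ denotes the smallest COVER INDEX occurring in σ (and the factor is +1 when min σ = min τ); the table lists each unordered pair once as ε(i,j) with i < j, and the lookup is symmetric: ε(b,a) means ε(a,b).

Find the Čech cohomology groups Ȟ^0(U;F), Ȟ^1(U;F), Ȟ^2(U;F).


cover nerve:
  A12={h} A13={a} A14={g} A15={e} A23={b} A45={d}
C dims 5,6; δ0: rk 5, SNF 1^4·2
Ȟ^0: (5−5)−0=0 ⇒ 0
Ȟ^1: (6−0)−5=1 plus torsion [2] ⇒ Z ⊕ Z/2
Ȟ^2: (0−0)−0=0 ⇒ 0

Ȟ^0 ≅ 0, Ȟ^1 ≅ Z ⊕ Z/2 and Ȟ^2 ≅ 0


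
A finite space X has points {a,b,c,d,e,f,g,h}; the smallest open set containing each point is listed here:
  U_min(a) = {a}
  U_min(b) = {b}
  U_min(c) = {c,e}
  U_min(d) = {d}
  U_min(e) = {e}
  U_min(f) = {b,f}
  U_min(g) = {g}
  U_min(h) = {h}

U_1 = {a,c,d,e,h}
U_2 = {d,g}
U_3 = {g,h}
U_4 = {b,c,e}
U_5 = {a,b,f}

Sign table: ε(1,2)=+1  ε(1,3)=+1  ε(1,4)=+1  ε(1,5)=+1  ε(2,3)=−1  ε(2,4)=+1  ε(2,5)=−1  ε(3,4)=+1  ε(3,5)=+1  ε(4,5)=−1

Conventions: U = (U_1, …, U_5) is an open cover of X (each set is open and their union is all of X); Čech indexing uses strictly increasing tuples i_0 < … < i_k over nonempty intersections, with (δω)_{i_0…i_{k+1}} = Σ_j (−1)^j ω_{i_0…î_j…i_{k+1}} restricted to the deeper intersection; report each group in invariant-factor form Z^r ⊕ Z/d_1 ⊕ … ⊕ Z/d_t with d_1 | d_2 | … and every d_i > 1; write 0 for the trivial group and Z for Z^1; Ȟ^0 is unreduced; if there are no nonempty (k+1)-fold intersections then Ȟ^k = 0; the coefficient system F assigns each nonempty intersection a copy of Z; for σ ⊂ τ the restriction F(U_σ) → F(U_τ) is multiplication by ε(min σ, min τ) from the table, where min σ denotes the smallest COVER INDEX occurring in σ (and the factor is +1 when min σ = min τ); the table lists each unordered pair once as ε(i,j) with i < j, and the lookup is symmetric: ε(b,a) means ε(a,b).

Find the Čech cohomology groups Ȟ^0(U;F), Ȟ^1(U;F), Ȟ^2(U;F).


nonempty overlaps:
  U12={d} U13={h} U14={c,e} U15={a} U23={g} U45={b}
C dims 5,6; δ0: rk 5, SNF 1^4·2
degree 0: 5−5−0 = 0 → Ȟ^0 ≅ 0
degree 1: 6−0−5 = 1 plus torsion [2] → Ȟ^1 ≅ Z ⊕ Z/2
degree 2: 0−0−0 = 0 → Ȟ^2 ≅ 0

Ȟ^0(U;F) ≅ 0, Ȟ^1(U;F) ≅ Z ⊕ Z/2, Ȟ^2(U;F) ≅ 0


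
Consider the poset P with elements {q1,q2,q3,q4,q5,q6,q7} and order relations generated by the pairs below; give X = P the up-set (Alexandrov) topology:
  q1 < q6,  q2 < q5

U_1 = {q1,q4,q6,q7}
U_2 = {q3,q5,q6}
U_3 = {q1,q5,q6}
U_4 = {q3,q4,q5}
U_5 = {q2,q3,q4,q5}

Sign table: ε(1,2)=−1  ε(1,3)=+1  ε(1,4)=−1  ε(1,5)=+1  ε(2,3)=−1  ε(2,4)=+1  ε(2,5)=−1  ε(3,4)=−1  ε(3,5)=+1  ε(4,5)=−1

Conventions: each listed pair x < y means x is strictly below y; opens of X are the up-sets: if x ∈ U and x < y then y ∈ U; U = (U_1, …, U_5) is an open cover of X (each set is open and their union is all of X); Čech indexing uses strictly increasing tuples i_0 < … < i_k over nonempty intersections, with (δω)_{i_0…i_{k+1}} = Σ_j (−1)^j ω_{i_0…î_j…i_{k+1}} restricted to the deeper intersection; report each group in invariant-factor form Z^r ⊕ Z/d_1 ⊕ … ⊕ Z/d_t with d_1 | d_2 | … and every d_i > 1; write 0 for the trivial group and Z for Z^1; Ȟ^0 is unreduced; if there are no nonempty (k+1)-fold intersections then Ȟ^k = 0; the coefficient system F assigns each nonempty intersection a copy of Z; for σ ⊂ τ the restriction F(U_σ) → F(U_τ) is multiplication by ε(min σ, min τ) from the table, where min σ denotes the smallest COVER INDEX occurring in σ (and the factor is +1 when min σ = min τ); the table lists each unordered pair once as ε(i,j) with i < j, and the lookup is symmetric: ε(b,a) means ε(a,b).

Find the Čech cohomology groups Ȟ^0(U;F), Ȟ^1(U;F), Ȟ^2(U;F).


nonempty intersections:
  U12={q6} U13={q1,q6} U14={q4} U15={q4} U23={q5,q6} U24={q3,q5} U25={q3,q5} U34={q5} U35={q5} U45={q3,q4,q5}
  U123={q6} U145={q4} U234={q5} U235={q5} U245={q3,q5} U345={q5}
  U2345={q5}
C dims 5,10,6,1; δ0: rk 4, SNF 1^4; δ1: rk 5, SNF 1^5; δ2: rk 1, SNF 1^1
Ȟ^0: (5−4)−0=1 ⇒ Z
Ȟ^1: (10−5)−4=1 ⇒ Z
Ȟ^2: (6−1)−5=0 ⇒ 0

Ȟ^0 = Z,  Ȟ^1 = Z,  Ȟ^2 = 0


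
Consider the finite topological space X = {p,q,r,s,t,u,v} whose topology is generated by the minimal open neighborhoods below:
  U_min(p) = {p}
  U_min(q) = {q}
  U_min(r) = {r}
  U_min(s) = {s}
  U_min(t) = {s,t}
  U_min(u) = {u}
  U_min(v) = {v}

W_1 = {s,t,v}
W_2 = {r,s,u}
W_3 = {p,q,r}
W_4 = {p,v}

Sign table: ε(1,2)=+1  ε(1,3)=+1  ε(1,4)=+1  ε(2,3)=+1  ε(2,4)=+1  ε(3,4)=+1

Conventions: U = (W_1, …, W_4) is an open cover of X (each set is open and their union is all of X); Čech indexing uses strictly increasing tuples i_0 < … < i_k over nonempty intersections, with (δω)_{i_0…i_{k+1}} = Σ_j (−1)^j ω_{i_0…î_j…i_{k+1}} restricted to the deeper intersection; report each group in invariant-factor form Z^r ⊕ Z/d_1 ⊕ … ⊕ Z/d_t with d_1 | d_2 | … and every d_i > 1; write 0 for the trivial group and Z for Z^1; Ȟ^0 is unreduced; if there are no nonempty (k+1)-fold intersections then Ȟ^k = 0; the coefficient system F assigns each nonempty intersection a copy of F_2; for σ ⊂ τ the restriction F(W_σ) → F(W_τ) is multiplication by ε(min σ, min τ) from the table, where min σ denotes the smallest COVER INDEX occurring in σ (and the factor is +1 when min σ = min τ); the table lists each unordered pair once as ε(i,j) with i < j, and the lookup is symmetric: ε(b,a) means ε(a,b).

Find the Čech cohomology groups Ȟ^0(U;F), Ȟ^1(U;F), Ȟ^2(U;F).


Ȟ^0(U;F) ≅ Z/2, Ȟ^1(U;F) ≅ Z/2, Ȟ^2(U;F) ≅ 0

cover nerve:
  W12={s} W14={v} W23={r} W34={p}
C dims 4,4; δ0: rk_F2 3
Ȟ^0: (4−3)−0=1 ⇒ Z/2
Ȟ^1: (4−0)−3=1 ⇒ Z/2
Ȟ^2: (0−0)−0=0 ⇒ 0


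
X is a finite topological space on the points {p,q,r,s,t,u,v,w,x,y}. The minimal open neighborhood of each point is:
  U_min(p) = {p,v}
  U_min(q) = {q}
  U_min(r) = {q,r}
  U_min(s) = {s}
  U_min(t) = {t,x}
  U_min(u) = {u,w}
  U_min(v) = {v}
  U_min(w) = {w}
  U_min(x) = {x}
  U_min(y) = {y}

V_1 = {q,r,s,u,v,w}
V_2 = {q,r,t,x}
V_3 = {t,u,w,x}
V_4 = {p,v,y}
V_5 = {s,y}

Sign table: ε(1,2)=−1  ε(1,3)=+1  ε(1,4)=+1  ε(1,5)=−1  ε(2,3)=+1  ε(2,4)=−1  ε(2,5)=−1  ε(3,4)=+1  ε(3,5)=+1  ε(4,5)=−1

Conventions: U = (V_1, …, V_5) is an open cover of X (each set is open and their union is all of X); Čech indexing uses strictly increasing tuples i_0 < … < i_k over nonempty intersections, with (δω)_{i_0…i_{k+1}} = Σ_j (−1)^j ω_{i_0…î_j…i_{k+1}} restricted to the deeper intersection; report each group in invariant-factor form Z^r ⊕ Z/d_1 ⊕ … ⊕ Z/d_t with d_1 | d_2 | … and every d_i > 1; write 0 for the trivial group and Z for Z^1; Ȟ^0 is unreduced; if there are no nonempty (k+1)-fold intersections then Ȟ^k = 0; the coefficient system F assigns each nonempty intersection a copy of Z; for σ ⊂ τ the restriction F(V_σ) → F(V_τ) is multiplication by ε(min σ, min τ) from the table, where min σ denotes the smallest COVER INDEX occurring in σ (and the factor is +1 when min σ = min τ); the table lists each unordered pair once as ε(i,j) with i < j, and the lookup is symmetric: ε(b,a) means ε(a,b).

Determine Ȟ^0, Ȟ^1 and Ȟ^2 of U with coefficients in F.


Ȟ^0 ≅ 0; Ȟ^1 ≅ Z ⊕ Z/2; Ȟ^2 ≅ 0

nerve simplices:
  V12={q,r} V13={u,w} V14={v} V15={s} V23={t,x} V45={y}
C dims 5,6; δ0: rk 5, SNF 1^4·2
degree 0: 5−5−0 = 0 → Ȟ^0 ≅ 0
degree 1: 6−0−5 = 1 plus torsion [2] → Ȟ^1 ≅ Z ⊕ Z/2
degree 2: 0−0−0 = 0 → Ȟ^2 ≅ 0


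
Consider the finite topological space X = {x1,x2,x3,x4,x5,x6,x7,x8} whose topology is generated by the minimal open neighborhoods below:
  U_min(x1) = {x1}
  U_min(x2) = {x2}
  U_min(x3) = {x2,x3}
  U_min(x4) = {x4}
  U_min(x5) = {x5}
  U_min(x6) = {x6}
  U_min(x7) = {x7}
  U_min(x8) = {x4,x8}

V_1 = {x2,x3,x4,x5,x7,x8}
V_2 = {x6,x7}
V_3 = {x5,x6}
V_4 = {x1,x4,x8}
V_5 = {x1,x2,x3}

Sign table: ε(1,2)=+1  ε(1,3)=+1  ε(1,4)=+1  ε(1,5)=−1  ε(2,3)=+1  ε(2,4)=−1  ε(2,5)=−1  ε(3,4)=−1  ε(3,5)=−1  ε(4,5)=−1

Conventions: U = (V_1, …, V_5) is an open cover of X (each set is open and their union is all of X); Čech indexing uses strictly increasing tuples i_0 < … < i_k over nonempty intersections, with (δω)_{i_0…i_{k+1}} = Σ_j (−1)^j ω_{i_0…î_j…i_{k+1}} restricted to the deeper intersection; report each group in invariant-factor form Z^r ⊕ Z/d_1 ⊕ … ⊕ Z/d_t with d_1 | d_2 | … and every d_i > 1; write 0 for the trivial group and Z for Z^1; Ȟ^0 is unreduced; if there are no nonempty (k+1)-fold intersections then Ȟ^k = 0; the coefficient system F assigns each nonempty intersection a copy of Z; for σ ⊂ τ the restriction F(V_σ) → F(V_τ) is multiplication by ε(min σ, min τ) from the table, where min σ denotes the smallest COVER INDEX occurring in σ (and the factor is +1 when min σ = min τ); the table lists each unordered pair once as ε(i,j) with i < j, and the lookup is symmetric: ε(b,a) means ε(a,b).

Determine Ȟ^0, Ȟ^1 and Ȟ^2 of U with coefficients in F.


Ȟ^0(U;F) ≅ Z, Ȟ^1(U;F) ≅ Z^2 and Ȟ^2(U;F) ≅ 0

nerve of the cover:
  V12={x7} V13={x5} V14={x4,x8} V15={x2,x3} V23={x6} V45={x1}
C dims 5,6; δ0: rk 4, SNF 1^4
Ȟ^0 = (5 − 4) − 0 = 1, so Ȟ^0 ≅ Z
Ȟ^1 = (6 − 0) − 4 = 2, so Ȟ^1 ≅ Z^2
Ȟ^2 = (0 − 0) − 0 = 0, so Ȟ^2 ≅ 0


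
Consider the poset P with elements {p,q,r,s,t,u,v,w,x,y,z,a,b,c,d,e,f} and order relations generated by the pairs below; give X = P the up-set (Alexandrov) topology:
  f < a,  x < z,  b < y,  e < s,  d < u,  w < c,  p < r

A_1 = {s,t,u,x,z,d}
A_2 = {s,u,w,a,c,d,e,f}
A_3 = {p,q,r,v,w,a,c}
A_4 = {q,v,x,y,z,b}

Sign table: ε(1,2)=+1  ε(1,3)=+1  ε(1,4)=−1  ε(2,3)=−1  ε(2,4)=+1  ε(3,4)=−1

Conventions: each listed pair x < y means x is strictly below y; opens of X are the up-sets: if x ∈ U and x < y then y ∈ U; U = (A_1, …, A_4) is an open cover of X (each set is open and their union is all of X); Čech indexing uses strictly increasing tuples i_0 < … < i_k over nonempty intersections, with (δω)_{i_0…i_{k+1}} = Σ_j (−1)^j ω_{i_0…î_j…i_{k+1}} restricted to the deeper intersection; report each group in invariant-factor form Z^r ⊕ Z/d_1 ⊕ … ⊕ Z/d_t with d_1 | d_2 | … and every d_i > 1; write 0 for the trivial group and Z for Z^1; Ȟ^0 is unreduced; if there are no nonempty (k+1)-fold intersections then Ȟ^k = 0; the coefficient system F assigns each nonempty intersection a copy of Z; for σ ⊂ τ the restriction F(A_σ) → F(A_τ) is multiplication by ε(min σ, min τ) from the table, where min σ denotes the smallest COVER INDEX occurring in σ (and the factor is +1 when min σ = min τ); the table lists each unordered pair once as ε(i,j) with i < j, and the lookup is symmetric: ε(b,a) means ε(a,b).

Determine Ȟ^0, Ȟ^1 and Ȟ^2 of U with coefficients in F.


nonempty intersections:
  A12={s,u,d} A14={x,z} A23={w,a,c} A34={q,v}
C dims 4,4; δ0: rk 4, SNF 1^3·2
Ȟ^0: (4−4)−0=0 ⇒ 0
Ȟ^1: (4−0)−4=0 plus torsion [2] ⇒ Z/2
Ȟ^2: (0−0)−0=0 ⇒ 0

Ȟ^0 = 0; Ȟ^1 = Z/2; Ȟ^2 = 0


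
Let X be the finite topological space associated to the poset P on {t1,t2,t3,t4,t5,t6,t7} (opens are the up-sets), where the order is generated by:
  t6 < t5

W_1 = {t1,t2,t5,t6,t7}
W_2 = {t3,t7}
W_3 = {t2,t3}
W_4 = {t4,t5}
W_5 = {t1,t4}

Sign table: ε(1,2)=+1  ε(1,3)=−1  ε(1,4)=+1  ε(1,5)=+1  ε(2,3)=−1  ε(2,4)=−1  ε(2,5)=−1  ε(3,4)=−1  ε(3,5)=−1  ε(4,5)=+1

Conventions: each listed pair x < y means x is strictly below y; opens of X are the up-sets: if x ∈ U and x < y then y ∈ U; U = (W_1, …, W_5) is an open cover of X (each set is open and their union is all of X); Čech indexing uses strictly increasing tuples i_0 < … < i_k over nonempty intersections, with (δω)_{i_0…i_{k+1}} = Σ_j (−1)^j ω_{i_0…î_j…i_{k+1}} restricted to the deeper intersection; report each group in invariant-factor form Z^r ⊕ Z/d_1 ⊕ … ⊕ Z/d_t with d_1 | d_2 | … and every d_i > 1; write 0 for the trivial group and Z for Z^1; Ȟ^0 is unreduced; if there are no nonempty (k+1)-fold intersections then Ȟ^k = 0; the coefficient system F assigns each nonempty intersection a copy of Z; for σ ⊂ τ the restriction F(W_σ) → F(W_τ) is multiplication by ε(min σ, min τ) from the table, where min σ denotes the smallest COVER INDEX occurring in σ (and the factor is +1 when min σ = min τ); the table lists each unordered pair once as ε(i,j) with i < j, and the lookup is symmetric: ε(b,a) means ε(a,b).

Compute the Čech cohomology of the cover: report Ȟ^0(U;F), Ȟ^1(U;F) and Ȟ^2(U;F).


nonempty intersections:
  W12={t7} W13={t2} W14={t5} W15={t1} W23={t3} W45={t4}
C dims 5,6; δ0: rk 4, SNF 1^4
Ȟ^0: (5−4)−0=1 ⇒ Z
Ȟ^1: (6−0)−4=2 ⇒ Z^2
Ȟ^2: (0−0)−0=0 ⇒ 0

Ȟ^0(U;F) ≅ Z, Ȟ^1(U;F) ≅ Z^2, Ȟ^2(U;F) ≅ 0


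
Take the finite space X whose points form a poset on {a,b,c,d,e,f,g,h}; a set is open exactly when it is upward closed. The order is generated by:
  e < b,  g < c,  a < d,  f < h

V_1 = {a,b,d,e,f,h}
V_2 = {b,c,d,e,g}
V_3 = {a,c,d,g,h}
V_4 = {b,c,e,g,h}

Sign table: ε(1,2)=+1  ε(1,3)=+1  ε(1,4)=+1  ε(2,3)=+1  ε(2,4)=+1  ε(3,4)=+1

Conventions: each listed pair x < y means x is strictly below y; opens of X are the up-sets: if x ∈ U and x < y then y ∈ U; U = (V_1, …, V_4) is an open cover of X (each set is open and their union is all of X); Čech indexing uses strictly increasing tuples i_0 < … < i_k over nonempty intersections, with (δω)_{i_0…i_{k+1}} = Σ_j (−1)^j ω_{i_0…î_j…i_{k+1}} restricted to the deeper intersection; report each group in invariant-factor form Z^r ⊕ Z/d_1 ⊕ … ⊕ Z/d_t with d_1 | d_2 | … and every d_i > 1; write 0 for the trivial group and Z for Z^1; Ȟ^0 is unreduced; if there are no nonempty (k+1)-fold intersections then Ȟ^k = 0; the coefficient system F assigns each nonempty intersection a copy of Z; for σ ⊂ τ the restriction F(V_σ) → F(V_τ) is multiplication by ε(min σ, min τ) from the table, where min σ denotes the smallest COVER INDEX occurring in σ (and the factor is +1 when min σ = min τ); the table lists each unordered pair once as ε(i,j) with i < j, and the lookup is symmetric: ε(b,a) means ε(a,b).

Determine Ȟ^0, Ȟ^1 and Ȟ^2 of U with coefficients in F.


Ȟ^0(U;F) ≅ Z, Ȟ^1(U;F) ≅ 0 and Ȟ^2(U;F) ≅ Z

nerve simplices:
  V12={b,d,e} V13={a,d,h} V14={b,e,h} V23={c,d,g} V24={b,c,e,g} V34={c,g,h}
  V123={d} V124={b,e} V134={h} V234={c,g}
C dims 4,6,4; δ0: rk 3, SNF 1^3; δ1: rk 3, SNF 1^3
degree 0: 4−3−0 = 1 → Ȟ^0 ≅ Z
degree 1: 6−3−3 = 0 → Ȟ^1 ≅ 0
degree 2: 4−0−3 = 1 → Ȟ^2 ≅ Z


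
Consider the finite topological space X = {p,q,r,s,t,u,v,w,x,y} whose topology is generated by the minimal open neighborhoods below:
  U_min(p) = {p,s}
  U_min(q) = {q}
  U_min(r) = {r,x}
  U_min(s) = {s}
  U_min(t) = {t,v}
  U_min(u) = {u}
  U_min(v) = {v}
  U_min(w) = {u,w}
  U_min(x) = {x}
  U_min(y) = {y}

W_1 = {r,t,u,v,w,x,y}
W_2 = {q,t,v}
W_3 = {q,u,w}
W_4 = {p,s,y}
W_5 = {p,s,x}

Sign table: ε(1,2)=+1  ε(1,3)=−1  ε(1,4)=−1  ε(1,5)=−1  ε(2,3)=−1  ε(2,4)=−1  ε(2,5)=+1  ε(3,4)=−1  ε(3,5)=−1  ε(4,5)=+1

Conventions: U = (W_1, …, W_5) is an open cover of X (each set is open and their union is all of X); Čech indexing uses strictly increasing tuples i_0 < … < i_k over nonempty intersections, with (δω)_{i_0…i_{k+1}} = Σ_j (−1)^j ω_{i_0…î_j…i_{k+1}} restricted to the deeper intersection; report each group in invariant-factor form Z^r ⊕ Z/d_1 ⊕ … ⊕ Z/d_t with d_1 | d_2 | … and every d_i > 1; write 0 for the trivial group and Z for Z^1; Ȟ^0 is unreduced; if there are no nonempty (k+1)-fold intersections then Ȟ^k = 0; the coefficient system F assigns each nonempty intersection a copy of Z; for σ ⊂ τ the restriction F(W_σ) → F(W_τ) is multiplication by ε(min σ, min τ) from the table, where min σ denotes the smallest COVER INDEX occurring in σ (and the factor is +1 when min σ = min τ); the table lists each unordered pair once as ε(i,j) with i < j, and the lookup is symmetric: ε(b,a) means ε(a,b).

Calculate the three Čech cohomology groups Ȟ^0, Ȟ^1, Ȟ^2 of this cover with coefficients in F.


nonempty intersections:
  W12={t,v} W13={u,w} W14={y} W15={x} W23={q} W45={p,s}
C dims 5,6; δ0: rk 4, SNF 1^4
Ȟ^0: (5−4)−0=1 ⇒ Z
Ȟ^1: (6−0)−4=2 ⇒ Z^2
Ȟ^2: (0−0)−0=0 ⇒ 0

Ȟ^0 = Z; Ȟ^1 = Z^2; Ȟ^2 = 0


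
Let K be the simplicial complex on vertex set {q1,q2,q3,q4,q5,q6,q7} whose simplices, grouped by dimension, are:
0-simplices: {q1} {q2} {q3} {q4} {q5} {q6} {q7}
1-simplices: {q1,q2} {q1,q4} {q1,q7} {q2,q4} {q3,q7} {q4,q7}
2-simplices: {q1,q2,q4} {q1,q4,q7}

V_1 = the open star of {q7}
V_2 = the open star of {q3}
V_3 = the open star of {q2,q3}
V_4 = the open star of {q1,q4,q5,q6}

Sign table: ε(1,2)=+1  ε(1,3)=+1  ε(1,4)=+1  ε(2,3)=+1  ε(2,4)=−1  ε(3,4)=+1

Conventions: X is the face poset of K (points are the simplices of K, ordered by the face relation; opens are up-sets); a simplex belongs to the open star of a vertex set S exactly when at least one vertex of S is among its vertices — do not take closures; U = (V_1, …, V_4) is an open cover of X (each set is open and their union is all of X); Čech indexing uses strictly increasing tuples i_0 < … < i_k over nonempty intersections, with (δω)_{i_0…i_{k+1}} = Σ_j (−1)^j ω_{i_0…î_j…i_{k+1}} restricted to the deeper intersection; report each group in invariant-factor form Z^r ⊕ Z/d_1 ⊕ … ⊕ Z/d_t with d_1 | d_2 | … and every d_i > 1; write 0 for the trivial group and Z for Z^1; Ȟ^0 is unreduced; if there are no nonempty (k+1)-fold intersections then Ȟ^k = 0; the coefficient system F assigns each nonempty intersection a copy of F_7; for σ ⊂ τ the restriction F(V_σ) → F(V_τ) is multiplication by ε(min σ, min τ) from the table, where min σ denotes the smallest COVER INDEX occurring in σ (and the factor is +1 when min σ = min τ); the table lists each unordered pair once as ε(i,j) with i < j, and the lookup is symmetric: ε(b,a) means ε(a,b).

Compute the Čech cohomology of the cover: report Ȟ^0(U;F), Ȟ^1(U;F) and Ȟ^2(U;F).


Ȟ^0 = Z/7; Ȟ^1 = Z/7; Ȟ^2 = 0

nonempty overlaps:
  V1={{q7},{q1,q7},{q3,q7},{q4,q7},{q1,q4,q7}} V2={{q3},{q3,q7}} V3={{q2},{q3},{q1,q2},{q2,q4},{q3,q7},{q1,q2,q4}} V4={{q1},{q4},{q5},{q6},{q1,q2},{q1,q4},{q1,q7},{q2,q4},{q4,q7},{q1,q2,q4},{q1,q4,q7}}
  V12={{q3,q7}} V13={{q3,q7}} V14={{q1,q7},{q4,q7},{q1,q4,q7}} V23={{q3},{q3,q7}} V34={{q1,q2},{q2,q4},{q1,q2,q4}}
  V123={{q3,q7}}
C dims 4,5,1; δ0: rk_F7 3; δ1: rk_F7 1
degree 0: 4−3−0 = 1 → Ȟ^0 ≅ Z/7
degree 1: 5−1−3 = 1 → Ȟ^1 ≅ Z/7
degree 2: 1−0−1 = 0 → Ȟ^2 ≅ 0


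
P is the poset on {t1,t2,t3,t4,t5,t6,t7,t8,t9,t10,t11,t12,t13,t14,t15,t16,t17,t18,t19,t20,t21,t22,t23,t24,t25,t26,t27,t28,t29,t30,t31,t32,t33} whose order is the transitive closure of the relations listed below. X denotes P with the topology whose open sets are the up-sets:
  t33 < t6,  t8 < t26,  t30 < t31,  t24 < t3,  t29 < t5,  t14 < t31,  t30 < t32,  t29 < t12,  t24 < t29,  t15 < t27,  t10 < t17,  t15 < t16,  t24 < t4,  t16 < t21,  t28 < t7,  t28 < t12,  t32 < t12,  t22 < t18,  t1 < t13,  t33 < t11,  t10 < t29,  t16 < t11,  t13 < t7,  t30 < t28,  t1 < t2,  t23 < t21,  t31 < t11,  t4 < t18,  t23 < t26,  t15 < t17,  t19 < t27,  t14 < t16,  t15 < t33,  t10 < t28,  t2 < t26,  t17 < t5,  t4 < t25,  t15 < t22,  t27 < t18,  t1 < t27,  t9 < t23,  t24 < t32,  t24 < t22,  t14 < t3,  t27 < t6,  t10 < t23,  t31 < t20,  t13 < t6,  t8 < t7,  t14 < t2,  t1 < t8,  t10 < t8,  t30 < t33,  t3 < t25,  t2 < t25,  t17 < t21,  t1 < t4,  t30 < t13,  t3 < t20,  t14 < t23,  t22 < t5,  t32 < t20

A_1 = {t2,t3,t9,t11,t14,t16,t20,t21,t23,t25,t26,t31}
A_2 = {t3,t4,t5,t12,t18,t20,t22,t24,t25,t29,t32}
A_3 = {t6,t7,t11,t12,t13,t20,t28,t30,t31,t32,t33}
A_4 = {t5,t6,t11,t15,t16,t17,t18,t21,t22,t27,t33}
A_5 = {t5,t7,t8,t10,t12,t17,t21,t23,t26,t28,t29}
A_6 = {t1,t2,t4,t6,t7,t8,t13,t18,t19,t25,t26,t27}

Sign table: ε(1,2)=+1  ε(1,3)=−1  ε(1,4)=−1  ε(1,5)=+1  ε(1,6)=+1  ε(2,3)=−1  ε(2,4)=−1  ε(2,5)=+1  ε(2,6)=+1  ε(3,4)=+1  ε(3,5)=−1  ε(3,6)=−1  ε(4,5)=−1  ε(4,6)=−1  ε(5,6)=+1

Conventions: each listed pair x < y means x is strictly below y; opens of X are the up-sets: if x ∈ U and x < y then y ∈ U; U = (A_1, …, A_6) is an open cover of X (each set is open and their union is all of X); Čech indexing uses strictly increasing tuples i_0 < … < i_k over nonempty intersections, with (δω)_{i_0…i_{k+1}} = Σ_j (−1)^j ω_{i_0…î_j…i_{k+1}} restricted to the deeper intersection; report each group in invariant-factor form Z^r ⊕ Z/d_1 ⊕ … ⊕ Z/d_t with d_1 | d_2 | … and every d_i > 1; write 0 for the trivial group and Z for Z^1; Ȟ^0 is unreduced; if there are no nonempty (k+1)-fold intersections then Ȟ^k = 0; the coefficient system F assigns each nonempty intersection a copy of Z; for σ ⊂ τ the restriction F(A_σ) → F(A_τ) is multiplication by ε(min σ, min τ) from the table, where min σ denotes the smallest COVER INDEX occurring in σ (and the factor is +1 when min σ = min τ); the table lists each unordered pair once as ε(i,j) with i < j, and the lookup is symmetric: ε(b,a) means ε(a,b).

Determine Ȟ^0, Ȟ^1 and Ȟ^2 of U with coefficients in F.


Ȟ^0(U;F) ≅ Z, Ȟ^1(U;F) ≅ 0 and Ȟ^2(U;F) ≅ Z/2

nonempty intersections:
  A12={t3,t20,t25} A13={t11,t20,t31} A14={t11,t16,t21} A15={t21,t23,t26} A16={t2,t25,t26} A23={t12,t20,t32} A24={t5,t18,t22} A25={t5,t12,t29} A26={t4,t18,t25} A34={t6,t11,t33} A35={t7,t12,t28} A36={t6,t7,t13} A45={t5,t17,t21} A46={t6,t18,t27} A56={t7,t8,t26}
  A123={t20} A126={t25} A134={t11} A145={t21} A156={t26} A235={t12} A245={t5} A246={t18} A346={t6} A356={t7}
C dims 6,15,10; δ0: rk 5, SNF 1^5; δ1: rk 10, SNF 1^9·2
Ȟ^0: (6−5)−0=1 ⇒ Z
Ȟ^1: (15−10)−5=0 ⇒ 0
Ȟ^2: (10−0)−10=0 plus torsion [2] ⇒ Z/2


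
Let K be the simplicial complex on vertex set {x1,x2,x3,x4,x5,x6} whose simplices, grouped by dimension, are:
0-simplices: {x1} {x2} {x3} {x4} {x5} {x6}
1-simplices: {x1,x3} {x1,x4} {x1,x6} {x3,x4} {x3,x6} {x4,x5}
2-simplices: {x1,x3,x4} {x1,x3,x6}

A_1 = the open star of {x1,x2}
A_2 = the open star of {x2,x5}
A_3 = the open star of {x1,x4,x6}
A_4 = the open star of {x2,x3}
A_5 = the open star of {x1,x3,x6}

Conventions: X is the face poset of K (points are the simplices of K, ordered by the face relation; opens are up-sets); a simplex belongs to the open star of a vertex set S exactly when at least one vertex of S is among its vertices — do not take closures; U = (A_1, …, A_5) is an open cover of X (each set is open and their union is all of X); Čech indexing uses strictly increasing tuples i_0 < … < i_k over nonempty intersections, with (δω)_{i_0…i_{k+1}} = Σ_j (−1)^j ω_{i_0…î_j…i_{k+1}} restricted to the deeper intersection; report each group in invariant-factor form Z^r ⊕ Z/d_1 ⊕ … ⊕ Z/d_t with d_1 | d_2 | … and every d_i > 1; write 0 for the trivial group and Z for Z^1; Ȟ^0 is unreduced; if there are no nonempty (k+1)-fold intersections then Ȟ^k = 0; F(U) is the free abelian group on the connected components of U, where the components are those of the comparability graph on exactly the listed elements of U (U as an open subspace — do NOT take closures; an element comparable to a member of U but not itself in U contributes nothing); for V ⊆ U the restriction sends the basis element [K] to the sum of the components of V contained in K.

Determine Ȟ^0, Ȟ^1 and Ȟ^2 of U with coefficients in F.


cover nerve:
  A1={{x1},{x2},{x1,x3},{x1,x4},{x1,x6},{x1,x3,x4},{x1,x3,x6}} A2={{x2},{x5},{x4,x5}} A3={{x1},{x4},{x6},{x1,x3},{x1,x4},{x1,x6},{x3,x4},{x3,x6},{x4,x5},{x1,x3,x4},{x1,x3,x6}} A4={{x2},{x3},{x1,x3},{x3,x4},{x3,x6},{x1,x3,x4},{x1,x3,x6}} A5={{x1},{x3},{x6},{x1,x3},{x1,x4},{x1,x6},{x3,x4},{x3,x6},{x1,x3,x4},{x1,x3,x6}}
  A12={{x2}} A13={{x1},{x1,x3},{x1,x4},{x1,x6},{x1,x3,x4},{x1,x3,x6}} A14={{x2},{x1,x3},{x1,x3,x4},{x1,x3,x6}} A15={{x1},{x1,x3},{x1,x4},{x1,x6},{x1,x3,x4},{x1,x3,x6}} A23={{x4,x5}} A24={{x2}} A34={{x1,x3},{x3,x4},{x3,x6},{x1,x3,x4},{x1,x3,x6}} A35={{x1},{x6},{x1,x3},{x1,x4},{x1,x6},{x3,x4},{x3,x6},{x1,x3,x4},{x1,x3,x6}} A45={{x3},{x1,x3},{x3,x4},{x3,x6},{x1,x3,x4},{x1,x3,x6}}
  A124={{x2}} A134={{x1,x3},{x1,x3,x4},{x1,x3,x6}} A135={{x1},{x1,x3},{x1,x4},{x1,x6},{x1,x3,x4},{x1,x3,x6}} A145={{x1,x3},{x1,x3,x4},{x1,x3,x6}} A345={{x1,x3},{x3,x4},{x3,x6},{x1,x3,x4},{x1,x3,x6}}
  A1345={{x1,x3},{x1,x3,x4},{x1,x3,x6}}
components per intersection:
  A1: {{x1},{x1,x3},{x1,x4},{x1,x6},{x1,x3,x4},{x1,x3,x6}} {{x2}}
  A2: {{x2}} {{x5},{x4,x5}}
  A3: {{x1},{x4},{x6},{x1,x3},{x1,x4},{x1,x6},{x3,x4},{x3,x6},{x4,x5},{x1,x3,x4},{x1,x3,x6}}
  A4: {{x2}} {{x3},{x1,x3},{x3,x4},{x3,x6},{x1,x3,x4},{x1,x3,x6}}
  A5: {{x1},{x3},{x6},{x1,x3},{x1,x4},{x1,x6},{x3,x4},{x3,x6},{x1,x3,x4},{x1,x3,x6}}
  A12: {{x2}}
  A13: {{x1},{x1,x3},{x1,x4},{x1,x6},{x1,x3,x4},{x1,x3,x6}}
  A14: {{x2}} {{x1,x3},{x1,x3,x4},{x1,x3,x6}}
  A15: {{x1},{x1,x3},{x1,x4},{x1,x6},{x1,x3,x4},{x1,x3,x6}}
  A23: {{x4,x5}}
  A24: {{x2}}
  A34: {{x1,x3},{x3,x4},{x3,x6},{x1,x3,x4},{x1,x3,x6}}
  A35: {{x1},{x6},{x1,x3},{x1,x4},{x1,x6},{x3,x4},{x3,x6},{x1,x3,x4},{x1,x3,x6}}
  A45: {{x3},{x1,x3},{x3,x4},{x3,x6},{x1,x3,x4},{x1,x3,x6}}
  A124: {{x2}}
  A134: {{x1,x3},{x1,x3,x4},{x1,x3,x6}}
  A135: {{x1},{x1,x3},{x1,x4},{x1,x6},{x1,x3,x4},{x1,x3,x6}}
  A145: {{x1,x3},{x1,x3,x4},{x1,x3,x6}}
  A345: {{x1,x3},{x3,x4},{x3,x6},{x1,x3,x4},{x1,x3,x6}}
  A1345: {{x1,x3},{x1,x3,x4},{x1,x3,x6}}
C dims 8,10,5,1; δ0: rk 6, SNF 1^6; δ1: rk 4, SNF 1^4; δ2: rk 1, SNF 1^1
Ȟ^0: (8−6)−0=2 ⇒ Z^2
Ȟ^1: (10−4)−6=0 ⇒ 0
Ȟ^2: (5−1)−4=0 ⇒ 0

Ȟ^0 = Z^2, Ȟ^1 = 0 and Ȟ^2 = 0
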